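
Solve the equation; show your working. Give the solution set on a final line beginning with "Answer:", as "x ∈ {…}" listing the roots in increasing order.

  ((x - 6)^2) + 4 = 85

Step 1. [((x - 6)^2) + 4 = 85] peel the +4: subtract 4 from each side ⇒ sub: (x - 6)^2 = 81.
Step 2. [(x - 6)^2 = 81] 81 ≥ 0, LHS is (·)² — take ±√, so sqrt: x - 6 = 9 or -9.
Step 3. [x - 6 = 9 or -9] peel the -6: add 6 from each side ⇒ sub: x = 15 or -3.

Answer: x ∈ {-3, 15}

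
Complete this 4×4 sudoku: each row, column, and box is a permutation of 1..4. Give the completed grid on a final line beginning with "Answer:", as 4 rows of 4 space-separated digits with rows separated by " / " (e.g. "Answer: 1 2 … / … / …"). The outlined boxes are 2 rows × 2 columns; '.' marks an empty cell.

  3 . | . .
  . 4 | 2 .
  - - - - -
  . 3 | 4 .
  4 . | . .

Step 1. [r1c3∈{1}] r1c3's peers cover all but 1, so r1c3=1.
Step 2. [r4c2∈{1,2}] 1 has one home in col 2: r4c2 ⇒ r4c2=1.
Step 3. [r4c4∈{2,3}] in row 4, 2 fits only at r4c4, so r4c4=2.
Step 4. [r2c4∈{3}] only 3 remains possible at r2c4 ⇒ r2c4=3.
Step 5. [r3c1∈{2}] r3c1's peers cover all but 2, so r3c1=2.
Step 6. [r1c2∈{2}] only 2 remains possible at r1c2 ⇒ r1c2=2.
Step 7. [r3c4∈{1}] r3c4 is down to just 1. So r3c4=1.
Step 8. [r2c1∈{1}] nothing but 1 survives at r2c1. So r2c1=1.
Step 9. [r4c3∈{3}] r4c3 has the single candidate 3 ⇒ r4c3=3.
Step 10. [r1c4∈{4}] only 4 remains possible at r1c4 ⇒ r1c4=4.

Answer: 3 2 1 4 / 1 4 2 3 / 2 3 4 1 / 4 1 3 2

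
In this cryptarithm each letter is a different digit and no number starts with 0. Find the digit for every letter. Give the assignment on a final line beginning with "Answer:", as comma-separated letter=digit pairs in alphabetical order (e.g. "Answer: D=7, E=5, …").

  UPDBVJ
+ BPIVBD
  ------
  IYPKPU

Step 1. [col 1: J + D ≡ U (mod 10)] several values work for D in column 1 (J + D ≡ U (mod 10), carry-in 0); try D=8, so D=8.
Step 2. [col 1: J + D ≡ U (mod 10)] no forcing yet in column 1 (carry-in 0); U=5 is free and consistent — try it ⇒ U=5.
Step 3. [col 1: J + D ≡ U (mod 10)] column 1 reads J+D+carry(0)=U with D=8, U=5; with digits 5,8 already taken and all letters distinct, the only value for J is 7. So J=7.
Step 4. [col 2: V + B ≡ P (mod 10)] B=1 is one option consistent with column 2 (V + B ≡ P (mod 10), carry-in 1) — take it, so B=1.
Step 5. [col 2: V + B ≡ P (mod 10)] column 2 (V + B ≡ P (mod 10), carry-in 1) doesn't pin V yet; pick V=2 and continue. So V=2.
Step 6. [col 2: V + B ≡ P (mod 10)] column 2 reads V+B+carry(1)=P with V=2, B=1; with digits 1,2,5,7,8 already taken and all letters distinct, the only value for P is 4, so P=4.
Step 7. [col 3: B + V ≡ K (mod 10)] column 3 reads B+V+carry(0)=K with B=1, V=2; with digits 1,2,4,5,7,8 already taken and all letters distinct, the only value for K is 3 ⇒ K=3.
Step 8. [col 4: D + I ≡ P (mod 10)] in column 4 we have D+I≡P with carry-in 0; given D=8, P=4 and digits 1,2,3,4,5,7,8 already taken and all letters distinct, that pins I to 6. So I=6.
Step 9. [col 5: P + P ≡ Y (mod 10)] from column 5 (P=4, carry-in 1, digits 1,2,3,4,5,6,7,8 already taken and all letters distinct): Y must equal 9 ⇒ Y=9.

Answer: B=1, D=8, I=6, J=7, K=3, P=4, U=5, V=2, Y=9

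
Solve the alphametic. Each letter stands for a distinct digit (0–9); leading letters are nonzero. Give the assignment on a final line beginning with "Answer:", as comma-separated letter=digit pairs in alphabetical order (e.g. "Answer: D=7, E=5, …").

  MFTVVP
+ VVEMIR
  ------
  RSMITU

Step 1. [col 1: P + R ≡ U (mod 10)] R=7 is one option consistent with column 1 (P + R ≡ U (mod 10), carry-in 0) — take it ⇒ R=7.
Step 2. [col 1: P + R ≡ U (mod 10)] column 1 (P + R ≡ U (mod 10), carry-in 0) doesn't pin P yet; pick P=3 and continue, so P=3.
Step 3. [col 1: P + R ≡ U (mod 10)] in column 1 we have P+R≡U with carry-in 0; given P=3, R=7 and digits 3,7 already taken and all letters distinct, that pins U to 0. So U=0.
Step 4. [col 2: V + I ≡ T (mod 10)] V=2 is one option consistent with column 2 (V + I ≡ T (mod 10), carry-in 1) — take it ⇒ V=2.
Step 5. [col 2: V + I ≡ T (mod 10)] column 2 (V + I ≡ T (mod 10), carry-in 1) doesn't pin T yet; pick T=9 and continue. So T=9.
Step 6. [col 2: V + I ≡ T (mod 10)] column 2: given V=2, T=9, carry-in 1, and digits 0,2,3,7,9 already taken and all letters distinct, V+I≡T (mod 10) forces I=6, so I=6.
Step 7. [col 3: V + M ≡ I (mod 10)] column 3 reads V+M+carry(0)=I with V=2, I=6; with digits 0,2,3,6,7,9 already taken and all letters distinct, the only value for M is 4. So M=4.
Step 8. [col 4: T + E ≡ M (mod 10)] in column 4 we have T+E≡M with carry-in 0; given T=9, M=4 and digits 0,2,3,4,6,7,9 already taken and all letters distinct, that pins E to 5. So E=5.
Step 9. [col 5: F + V ≡ S (mod 10)] column 5 reads F+V+carry(1)=S with V=2; with digits 0,2,3,4,5,6,7,9 already taken and all letters distinct, the only value for F is 8, so F=8.
Step 10. [col 5: F + V ≡ S (mod 10)] column 5 reads F+V+carry(1)=S with F=8, V=2; with digits 0,2,3,4,5,6,7,8,9 already taken and all letters distinct, the only value for S is 1, so S=1.

Answer: E=5, F=8, I=6, M=4, P=3, R=7, S=1, T=9, U=0, V=2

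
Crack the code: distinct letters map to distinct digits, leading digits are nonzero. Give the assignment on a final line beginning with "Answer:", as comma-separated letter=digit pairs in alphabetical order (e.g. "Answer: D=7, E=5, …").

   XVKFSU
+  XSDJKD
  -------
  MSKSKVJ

Step 1. [col 1: U + D ≡ J (mod 10)] U=9 is one option consistent with column 1 (U + D ≡ J (mod 10), carry-in 0) — take it. So U=9.
Step 2. [col 1: U + D ≡ J (mod 10)] column 1 (U + D ≡ J (mod 10), carry-in 0) doesn't pin J yet; pick J=5 and continue ⇒ J=5.
Step 3. [M] adding two 6-digit numbers gives at most 6+1 digits, and here it does — M is that final carry and must be 1, so M=1.
Step 4. [col 1: U + D ≡ J (mod 10)] from column 1 (U=9, J=5, carry-in 0, digits 1,5,9 already taken and all letters distinct): D must equal 6 ⇒ D=6.
Step 5. [col 2: S + K ≡ V (mod 10)] column 2 (S + K ≡ V (mod 10), carry-in 1) doesn't pin V yet; pick V=3 and continue, so V=3.
Step 6. [col 2: S + K ≡ V (mod 10)] S=4 is one option consistent with column 2 (S + K ≡ V (mod 10), carry-in 1) — take it. So S=4.
Step 7. [col 2: S + K ≡ V (mod 10)] from column 2 (S=4, V=3, carry-in 1, digits 1,3,4,5,6,9 already taken and all letters distinct): K must equal 8, so K=8.
Step 8. [col 3: F + J ≡ K (mod 10)] in column 3 we have F+J≡K with carry-in 1; given J=5, K=8 and digits 1,3,4,5,6,8,9 already taken and all letters distinct, that pins F to 2. So F=2.
Step 9. [col 6: X + X ≡ S (mod 10)] from column 6 (S=4, carry-in 0, digits 1,2,3,4,5,6,8,9 already taken and all letters distinct): X must equal 7, so X=7.

Answer: D=6, F=2, J=5, K=8, M=1, S=4, U=9, V=3, X=7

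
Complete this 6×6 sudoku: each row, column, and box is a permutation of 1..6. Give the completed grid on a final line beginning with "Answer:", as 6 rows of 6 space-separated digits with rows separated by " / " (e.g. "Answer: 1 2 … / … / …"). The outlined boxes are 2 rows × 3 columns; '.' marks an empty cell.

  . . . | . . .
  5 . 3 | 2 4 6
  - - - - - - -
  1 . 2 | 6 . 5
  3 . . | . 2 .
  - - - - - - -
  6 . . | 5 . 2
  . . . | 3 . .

Step 1. [r1c4∈{1}] r1c4 is down to just 1 ⇒ r1c4=1.
Step 2. [r3c2∈{4}] only 4 remains possible at r3c2, so r3c2=4.
Step 3. [r5c3∈{1,4}] in row 5, 4 fits only at r5c3, so r5c3=4.
Step 4. [r6c3∈{1,5}] r6c3 is the only open cell in col 3 admitting 1, so r6c3=1.
Step 5. [r1c3∈{6}] r1c3 has the single candidate 6 ⇒ r1c3=6.
Step 6. [r1c2∈{2}] only 2 remains possible at r1c2, so r1c2=2.
Step 7. [r4c3∈{5}] r4c3's peers cover all but 5 ⇒ r4c3=5.
Step 8. [r1c5∈{3,5}] row 1 places 5 nowhere but r1c5, so r1c5=5.
Step 9. [r6c6∈{4}] nothing but 4 survives at r6c6. So r6c6=4.
Step 10. [r3c5∈{3}] nothing but 3 survives at r3c5 ⇒ r3c5=3.
Step 11. [r1c6∈{3}] r1c6 has the single candidate 3, so r1c6=3.
Step 12. [r5c5∈{1}] r5c5's peers cover all but 1. So r5c5=1.
Step 13. [r4c4∈{4}] r4c4 has the single candidate 4 ⇒ r4c4=4.
Step 14. [r6c1∈{2}] r6c1 is down to just 2. So r6c1=2.
Step 15. [r4c2∈{6}] r4c2 is down to just 6 ⇒ r4c2=6.
Step 16. [r1c1∈{4}] r1c1 has the single candidate 4, so r1c1=4.
Step 17. [r6c5∈{6}] r6c5 is down to just 6 ⇒ r6c5=6.
Step 18. [r6c2∈{5}] r6c2's peers cover all but 5 ⇒ r6c2=5.
Step 19. [r4c6∈{1}] r4c6 is down to just 1, so r4c6=1.
Step 20. [r5c2∈{3}] nothing but 3 survives at r5c2 ⇒ r5c2=3.
Step 21. [r2c2∈{1}] r2c2 is down to just 1. So r2c2=1.

Answer: 4 2 6 1 5 3 / 5 1 3 2 4 6 / 1 4 2 6 3 5 / 3 6 5 4 2 1 / 6 3 4 5 1 2 / 2 5 1 3 6 4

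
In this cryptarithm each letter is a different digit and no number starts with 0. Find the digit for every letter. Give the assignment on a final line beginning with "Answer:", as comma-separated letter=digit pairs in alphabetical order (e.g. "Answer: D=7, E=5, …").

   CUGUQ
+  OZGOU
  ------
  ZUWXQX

Step 1. [col 1: Q + U ≡ X (mod 10)] several values work for Q in column 1 (Q + U ≡ X (mod 10), carry-in 0); try Q=3 ⇒ Q=3.
Step 2. [col 1: Q + U ≡ X (mod 10)] no forcing yet in column 1 (carry-in 0); X=7 is free and consistent — try it, so X=7.
Step 3. [Z] Z is the leading digit of a 6-digit sum of two 5-digit numbers; the final carry is exactly 1. So Z=1.
Step 4. [col 1: Q + U ≡ X (mod 10)] column 1 reads Q+U+carry(0)=X with Q=3, X=7; with digits 1,3,7 already taken and all letters distinct, the only value for U is 4, so U=4.
Step 5. [col 2: U + O ≡ Q (mod 10)] from column 2 (U=4, Q=3, carry-in 0, digits 1,3,4,7 already taken and all letters distinct): O must equal 9 ⇒ O=9.
Step 6. [col 3: G + G ≡ X (mod 10)] column 3: given X=7, carry-in 1, and digits 1,3,4,7,9 already taken and all letters distinct, G+G≡X (mod 10) forces G=8, so G=8.
Step 7. [col 4: U + Z ≡ W (mod 10)] column 4 reads U+Z+carry(1)=W with U=4, Z=1; with digits 1,3,4,7,8,9 already taken and all letters distinct, the only value for W is 6. So W=6.
Step 8. [col 5: C + O ≡ U (mod 10)] in column 5 we have C+O≡U with carry-in 0; given O=9, U=4 and digits 1,3,4,6,7,8,9 already taken and all letters distinct, that pins C to 5. So C=5.

Answer: C=5, G=8, O=9, Q=3, U=4, W=6, X=7, Z=1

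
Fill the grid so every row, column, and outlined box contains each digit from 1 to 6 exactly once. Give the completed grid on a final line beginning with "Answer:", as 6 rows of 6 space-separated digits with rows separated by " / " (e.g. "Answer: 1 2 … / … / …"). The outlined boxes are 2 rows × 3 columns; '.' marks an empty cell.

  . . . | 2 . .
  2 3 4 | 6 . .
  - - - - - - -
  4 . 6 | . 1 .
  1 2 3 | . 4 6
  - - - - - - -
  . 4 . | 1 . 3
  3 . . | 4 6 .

Step 1. [r2c5∈{5}] r2c5's peers cover all but 5, so r2c5=5.
Step 2. [r3c2∈{5}] r3c2 is down to just 5. So r3c2=5.
Step 3. [r5c1∈{5,6}] in row 5, 6 fits only at r5c1 ⇒ r5c1=6.
Step 4. [r5c3∈{2,5}] r5c3 is the only open cell in row 5 admitting 5. So r5c3=5.
Step 5. [r1c3∈{1}] nothing but 1 survives at r1c3 ⇒ r1c3=1.
Step 6. [r5c5∈{2}] only 2 remains possible at r5c5 ⇒ r5c5=2.
Step 7. [r6c6∈{5}] nothing but 5 survives at r6c6 ⇒ r6c6=5.
Step 8. [r6c3∈{2}] nothing but 2 survives at r6c3. So r6c3=2.
Step 9. [r6c2∈{1}] r6c2's peers cover all but 1, so r6c2=1.
Step 10. [r1c1∈{5}] r1c1 has the single candidate 5, so r1c1=5.
Step 11. [r4c4∈{5}] only 5 remains possible at r4c4 ⇒ r4c4=5.
Step 12. [r1c5∈{3}] nothing but 3 survives at r1c5 ⇒ r1c5=3.
Step 13. [r3c4∈{3}] only 3 remains possible at r3c4 ⇒ r3c4=3.
Step 14. [r1c2∈{6}] r1c2 has the single candidate 6. So r1c2=6.
Step 15. [r2c6∈{1}] nothing but 1 survives at r2c6 ⇒ r2c6=1.
Step 16. [r3c6∈{2}] only 2 remains possible at r3c6, so r3c6=2.
Step 17. [r1c6∈{4}] r1c6 has the single candidate 4. So r1c6=4.

Answer: 5 6 1 2 3 4 / 2 3 4 6 5 1 / 4 5 6 3 1 2 / 1 2 3 5 4 6 / 6 4 5 1 2 3 / 3 1 2 4 6 5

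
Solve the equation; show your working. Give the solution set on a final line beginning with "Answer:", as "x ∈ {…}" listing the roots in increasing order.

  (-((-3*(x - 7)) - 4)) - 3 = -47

Step 1. [(-((-3*(x - 7)) - 4)) - 3 = -47] add 3: x sits inside (… - 3) ⇒ sub: -((-3*(x - 7)) - 4) = -44.
Step 2. [-((-3*(x - 7)) - 4) = -44] leading − — multiply by −1, so neg: (-3*(x - 7)) - 4 = 44.
Step 3. [(-3*(x - 7)) - 4 = 44] the outer -4 inverts by adding 4 ⇒ sub: -3*(x - 7) = 48.
Step 4. [-3*(x - 7) = 48] -3·(inner) — divide through by -3 ⇒ div: x - 7 = -16.
Step 5. [x - 7 = -16] -7 is outermost — add 7 both sides ⇒ sub: x = -9.

Answer: x ∈ {-9}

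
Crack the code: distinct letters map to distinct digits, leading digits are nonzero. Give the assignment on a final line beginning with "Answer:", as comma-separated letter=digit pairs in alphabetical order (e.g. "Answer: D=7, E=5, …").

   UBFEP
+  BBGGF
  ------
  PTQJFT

Step 1. [col 1: P + F ≡ T (mod 10)] column 1 (P + F ≡ T (mod 10), carry-in 0) doesn't pin P yet; pick P=1 and continue. So P=1.
Step 2. [col 1: P + F ≡ T (mod 10)] F=3 is one option consistent with column 1 (P + F ≡ T (mod 10), carry-in 0) — take it ⇒ F=3.
Step 3. [col 1: P + F ≡ T (mod 10)] column 1: given P=1, F=3, carry-in 0, and digits 1,3 already taken and all letters distinct, P+F≡T (mod 10) forces T=4 ⇒ T=4.
Step 4. [col 2: E + G ≡ F (mod 10)] no forcing yet in column 2 (carry-in 0); E=8 is free and consistent — try it. So E=8.
Step 5. [col 2: E + G ≡ F (mod 10)] in column 2 we have E+G≡F with carry-in 0; given E=8, F=3 and digits 1,3,4,8 already taken and all letters distinct, that pins G to 5. So G=5.
Step 6. [col 3: F + G ≡ J (mod 10)] column 3: given F=3, G=5, carry-in 1, and digits 1,3,4,5,8 already taken and all letters distinct, F+G≡J (mod 10) forces J=9. So J=9.
Step 7. [col 4: B + B ≡ Q (mod 10)] from column 4 (nothing yet, carry-in 0, digits 1,3,4,5,8,9 already taken and all letters distinct): B must equal 6. So B=6.
Step 8. [col 4: B + B ≡ Q (mod 10)] in column 4 we have B+B≡Q with carry-in 0; given B=6 and digits 1,3,4,5,6,8,9 already taken and all letters distinct, that pins Q to 2 ⇒ Q=2.
Step 9. [col 5: U + B ≡ T (mod 10)] from column 5 (B=6, T=4, carry-in 1, digits 1,2,3,4,5,6,8,9 already taken and all letters distinct): U must equal 7 ⇒ U=7.

Answer: B=6, E=8, F=3, G=5, J=9, P=1, Q=2, T=4, U=7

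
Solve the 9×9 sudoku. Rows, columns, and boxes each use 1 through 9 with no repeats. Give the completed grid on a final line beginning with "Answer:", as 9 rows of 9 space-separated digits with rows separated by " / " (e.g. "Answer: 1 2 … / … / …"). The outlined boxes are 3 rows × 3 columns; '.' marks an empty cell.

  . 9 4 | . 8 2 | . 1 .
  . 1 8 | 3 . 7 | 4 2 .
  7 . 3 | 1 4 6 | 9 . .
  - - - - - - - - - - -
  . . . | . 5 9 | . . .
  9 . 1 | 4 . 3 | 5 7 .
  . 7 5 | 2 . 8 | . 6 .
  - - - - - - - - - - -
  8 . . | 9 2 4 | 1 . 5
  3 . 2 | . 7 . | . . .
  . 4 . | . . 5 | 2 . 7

Step 1. [r7c2∈{6}] r7c2's peers cover all but 6. So r7c2=6.
Step 2. [r4c9∈{1,2,3,4,8}] across row 4, 1 lands solely at r4c9. So r4c9=1.
Step 3. [r2c9∈{6}] r2c9's peers cover all but 6. So r2c9=6.
Step 4. [r4c2∈{2,3,8}] in col 2, 3 fits only at r4c2. So r4c2=3.
Step 5. [r4c1∈{2,4,6}] 2 has one home in row 4: r4c1, so r4c1=2.
Step 6. [r4c7∈{8}] only 8 remains possible at r4c7, so r4c7=8.
Step 7. [r9c5∈{1,3,6}] col 5 places 3 nowhere but r9c5, so r9c5=3.
Step 8. [r6c9∈{3,4,9}] in row 6, 9 fits only at r6c9, so r6c9=9.
Step 9. [r8c8∈{4,8,9}] across row 8, 9 lands solely at r8c8 ⇒ r8c8=9.
Step 10. [r9c4∈{6,8}] row 9 places 6 nowhere but r9c4, so r9c4=6.
Step 11. [r3c8∈{5,8}] 5 has one home in col 8: r3c8. So r3c8=5.
Step 12. [r9c8∈{8}] r9c8's peers cover all but 8 ⇒ r9c8=8.
Step 13. [r1c1∈{5,6}] row 1 places 6 nowhere but r1c1, so r1c1=6.
Step 14. [r1c7∈{3,7}] in row 1, 7 fits only at r1c7 ⇒ r1c7=7.
Step 15. [r6c5∈{1}] only 1 remains possible at r6c5, so r6c5=1.
Step 16. [r8c2∈{5}] r8c2 has the single candidate 5. So r8c2=5.
Step 17. [r7c3∈{7}] r7c3's peers cover all but 7. So r7c3=7.
Step 18. [r8c7∈{6}] r8c7 is down to just 6 ⇒ r8c7=6.
Step 19. [r2c5∈{9}] r2c5 is down to just 9 ⇒ r2c5=9.
Step 20. [r4c3∈{6}] r4c3's peers cover all but 6, so r4c3=6.
Step 21. [r8c6∈{1}] r8c6 has the single candidate 1, so r8c6=1.
Step 22. [r5c2∈{8}] r5c2 has the single candidate 8. So r5c2=8.
Step 23. [r9c3∈{9}] r9c3 is down to just 9, so r9c3=9.
Step 24. [r2c1∈{5}] r2c1's peers cover all but 5 ⇒ r2c1=5.
Step 25. [r4c4∈{7}] nothing but 7 survives at r4c4. So r4c4=7.
Step 26. [r7c8∈{3}] r7c8 has the single candidate 3 ⇒ r7c8=3.
Step 27. [r4c8∈{4}] r4c8 is down to just 4. So r4c8=4.
Step 28. [r1c9∈{3}] r1c9 is down to just 3 ⇒ r1c9=3.
Step 29. [r5c5∈{6}] r5c5's peers cover all but 6 ⇒ r5c5=6.
Step 30. [r1c4∈{5}] r1c4 has the single candidate 5. So r1c4=5.
Step 31. [r6c7∈{3}] r6c7 has the single candidate 3, so r6c7=3.
Step 32. [r8c9∈{4}] r8c9 is down to just 4. So r8c9=4.
Step 33. [r9c1∈{1}] nothing but 1 survives at r9c1. So r9c1=1.
Step 34. [r3c9∈{8}] r3c9's peers cover all but 8. So r3c9=8.
Step 35. [r3c2∈{2}] nothing but 2 survives at r3c2 ⇒ r3c2=2.
Step 36. [r6c1∈{4}] only 4 remains possible at r6c1 ⇒ r6c1=4.
Step 37. [r8c4∈{8}] r8c4 is down to just 8, so r8c4=8.
Step 38. [r5c9∈{2}] nothing but 2 survives at r5c9 ⇒ r5c9=2.

Answer: 6 9 4 5 8 2 7 1 3 / 5 1 8 3 9 7 4 2 6 / 7 2 3 1 4 6 9 5 8 / 2 3 6 7 5 9 8 4 1 / 9 8 1 4 6 3 5 7 2 / 4 7 5 2 1 8 3 6 9 / 8 6 7 9 2 4 1 3 5 / 3 5 2 8 7 1 6 9 4 / 1 4 9 6 3 5 2 8 7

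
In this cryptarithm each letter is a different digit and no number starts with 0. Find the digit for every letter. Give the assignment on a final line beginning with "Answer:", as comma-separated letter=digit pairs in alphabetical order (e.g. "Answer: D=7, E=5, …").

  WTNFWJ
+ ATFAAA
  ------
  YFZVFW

Step 1. [col 1: J + A ≡ W (mod 10)] no forcing yet in column 1 (carry-in 0); A=4 is free and consistent — try it, so A=4.
Step 2. [col 1: J + A ≡ W (mod 10)] several values work for W in column 1 (J + A ≡ W (mod 10), carry-in 0); try W=1, so W=1.
Step 3. [col 1: J + A ≡ W (mod 10)] column 1 reads J+A+carry(0)=W with A=4, W=1; with digits 1,4 already taken and all letters distinct, the only value for J is 7, so J=7.
Step 4. [col 2: W + A ≡ F (mod 10)] from column 2 (W=1, A=4, carry-in 1, digits 1,4,7 already taken and all letters distinct): F must equal 6, so F=6.
Step 5. [col 3: F + A ≡ V (mod 10)] column 3: given F=6, A=4, carry-in 0, and digits 1,4,6,7 already taken and all letters distinct, F+A≡V (mod 10) forces V=0 ⇒ V=0.
Step 6. [col 4: N + F ≡ Z (mod 10)] column 4 (N + F ≡ Z (mod 10), carry-in 1) doesn't pin N yet; pick N=2 and continue. So N=2.
Step 7. [col 4: N + F ≡ Z (mod 10)] column 4: given N=2, F=6, carry-in 1, and digits 0,1,2,4,6,7 already taken and all letters distinct, N+F≡Z (mod 10) forces Z=9, so Z=9.
Step 8. [col 5: T + T ≡ F (mod 10)] no forcing yet in column 5 (carry-in 0); T=3 is free and consistent — try it ⇒ T=3.
Step 9. [col 6: W + A ≡ Y (mod 10)] from column 6 (W=1, A=4, carry-in 0, digits 0,1,2,3,4,6,7,9 already taken and all letters distinct): Y must equal 5 ⇒ Y=5.

Answer: A=4, F=6, J=7, N=2, T=3, V=0, W=1, Y=5, Z=9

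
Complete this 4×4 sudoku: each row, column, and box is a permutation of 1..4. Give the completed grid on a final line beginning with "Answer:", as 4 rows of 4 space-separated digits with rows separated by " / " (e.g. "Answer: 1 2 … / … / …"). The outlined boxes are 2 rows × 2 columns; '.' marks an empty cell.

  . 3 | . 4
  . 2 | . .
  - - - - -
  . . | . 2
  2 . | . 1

Step 1. [r4c3∈{3,4}] 3 has one home in row 4: r4c3. So r4c3=3.
Step 2. [r1c1∈{1}] nothing but 1 survives at r1c1 ⇒ r1c1=1.
Step 3. [r4c2∈{4}] nothing but 4 survives at r4c2. So r4c2=4.
Step 4. [r3c2∈{1}] r3c2 has the single candidate 1 ⇒ r3c2=1.
Step 5. [r3c3∈{4}] r3c3 is down to just 4. So r3c3=4.
Step 6. [r2c3∈{1}] r2c3 has the single candidate 1 ⇒ r2c3=1.
Step 7. [r2c1∈{4}] r2c1 has the single candidate 4. So r2c1=4.
Step 8. [r1c3∈{2}] r1c3 has the single candidate 2, so r1c3=2.
Step 9. [r3c1∈{3}] r3c1 is down to just 3. So r3c1=3.
Step 10. [r2c4∈{3}] nothing but 3 survives at r2c4 ⇒ r2c4=3.

Answer: 1 3 2 4 / 4 2 1 3 / 3 1 4 2 / 2 4 3 1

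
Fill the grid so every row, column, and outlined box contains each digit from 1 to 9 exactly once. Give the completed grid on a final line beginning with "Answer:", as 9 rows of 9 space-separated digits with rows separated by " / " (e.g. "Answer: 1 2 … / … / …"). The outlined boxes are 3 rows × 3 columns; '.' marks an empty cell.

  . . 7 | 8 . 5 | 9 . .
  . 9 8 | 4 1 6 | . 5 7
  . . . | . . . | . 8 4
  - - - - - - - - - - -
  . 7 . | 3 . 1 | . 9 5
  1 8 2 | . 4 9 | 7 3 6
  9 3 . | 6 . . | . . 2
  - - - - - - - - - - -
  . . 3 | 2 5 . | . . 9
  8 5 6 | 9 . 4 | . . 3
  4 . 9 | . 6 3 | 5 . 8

Step 1. [r3c6∈{2,7}] in col 6, 2 fits only at r3c6 ⇒ r3c6=2.
Step 2. [r8c5∈{7}] r8c5 has the single candidate 7, so r8c5=7.
Step 3. [r7c2∈{1}] r7c2's peers cover all but 1 ⇒ r7c2=1.
Step 4. [r3c2∈{6}] r3c2's peers cover all but 6. So r3c2=6.
Step 5. [r9c8∈{1,2,7}] across row 9, 7 lands solely at r9c8. So r9c8=7.
Step 6. [r6c5∈{8}] r6c5 has the single candidate 8 ⇒ r6c5=8.
Step 7. [r1c8∈{1,2,6}] 6 has one home in row 1: r1c8 ⇒ r1c8=6.
Step 8. [r2c7∈{2,3}] in box 3, 2 fits only at r2c7. So r2c7=2.
Step 9. [r8c7∈{1}] nothing but 1 survives at r8c7, so r8c7=1.
Step 10. [r6c7∈{4}] r6c7's peers cover all but 4. So r6c7=4.
Step 11. [r2c1∈{3}] only 3 remains possible at r2c1. So r2c1=3.
Step 12. [r3c3∈{1,5}] across row 3, 1 lands solely at r3c3. So r3c3=1.
Step 13. [r1c1∈{2}] only 2 remains possible at r1c1 ⇒ r1c1=2.
Step 14. [r3c7∈{3}] r3c7 has the single candidate 3, so r3c7=3.
Step 15. [r7c8∈{4}] only 4 remains possible at r7c8 ⇒ r7c8=4.
Step 16. [r3c5∈{9}] nothing but 9 survives at r3c5, so r3c5=9.
Step 17. [r4c7∈{8}] r4c7 has the single candidate 8 ⇒ r4c7=8.
Step 18. [r4c3∈{4}] r4c3's peers cover all but 4. So r4c3=4.
Step 19. [r6c6∈{7}] r6c6 is down to just 7 ⇒ r6c6=7.
Step 20. [r5c4∈{5}] nothing but 5 survives at r5c4. So r5c4=5.
Step 21. [r8c8∈{2}] r8c8 has the single candidate 2 ⇒ r8c8=2.
Step 22. [r6c8∈{1}] r6c8 is down to just 1 ⇒ r6c8=1.
Step 23. [r7c6∈{8}] r7c6's peers cover all but 8 ⇒ r7c6=8.
Step 24. [r4c1∈{6}] r4c1 has the single candidate 6 ⇒ r4c1=6.
Step 25. [r9c2∈{2}] only 2 remains possible at r9c2 ⇒ r9c2=2.
Step 26. [r9c4∈{1}] r9c4 is down to just 1 ⇒ r9c4=1.
Step 27. [r1c5∈{3}] r1c5 is down to just 3 ⇒ r1c5=3.
Step 28. [r7c7∈{6}] r7c7 has the single candidate 6, so r7c7=6.
Step 29. [r4c5∈{2}] r4c5 is down to just 2, so r4c5=2.
Step 30. [r1c2∈{4}] nothing but 4 survives at r1c2. So r1c2=4.
Step 31. [r6c3∈{5}] r6c3's peers cover all but 5, so r6c3=5.
Step 32. [r7c1∈{7}] nothing but 7 survives at r7c1 ⇒ r7c1=7.
Step 33. [r1c9∈{1}] r1c9's peers cover all but 1 ⇒ r1c9=1.
Step 34. [r3c4∈{7}] only 7 remains possible at r3c4 ⇒ r3c4=7.
Step 35. [r3c1∈{5}] nothing but 5 survives at r3c1. So r3c1=5.

Answer: 2 4 7 8 3 5 9 6 1 / 3 9 8 4 1 6 2 5 7 / 5 6 1 7 9 2 3 8 4 / 6 7 4 3 2 1 8 9 5 / 1 8 2 5 4 9 7 3 6 / 9 3 5 6 8 7 4 1 2 / 7 1 3 2 5 8 6 4 9 / 8 5 6 9 7 4 1 2 3 / 4 2 9 1 6 3 5 7 8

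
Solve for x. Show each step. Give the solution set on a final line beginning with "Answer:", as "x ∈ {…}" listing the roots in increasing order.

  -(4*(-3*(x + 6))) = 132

Step 1. [-(4*(-3*(x + 6))) = 132] leading − — multiply by −1, so neg: 4*(-3*(x + 6)) = -132.
Step 2. [4*(-3*(x + 6)) = -132] 4 out front; divide by 4, so div: -3*(x + 6) = -33.
Step 3. [-3*(x + 6) = -33] LHS = -3·(…); ÷-3 both sides, so div: x + 6 = 11.
Step 4. [x + 6 = 11] subtract 6: x sits inside (… + 6), so sub: x = 5.

Answer: x ∈ {5}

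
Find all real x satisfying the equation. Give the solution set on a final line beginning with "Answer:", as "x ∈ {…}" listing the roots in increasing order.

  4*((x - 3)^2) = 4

Step 1. [4*((x - 3)^2) = 4] LHS = 4·(…); ÷4 both sides. So div: (x - 3)^2 = 1.
Step 2. [(x - 3)^2 = 1] LHS squared, RHS 1 ≥ 0: apply √ (±). So sqrt: x - 3 = 1 or -1.
Step 3. [x - 3 = 1 or -1] -3 is outermost — add 3 both sides. So sub: x = 4 or 2.

Answer: x ∈ {2, 4}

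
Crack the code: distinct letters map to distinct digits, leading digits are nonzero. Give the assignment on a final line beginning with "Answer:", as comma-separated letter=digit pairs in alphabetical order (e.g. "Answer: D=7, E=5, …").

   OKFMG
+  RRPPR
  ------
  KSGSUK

Step 1. [col 1: G + R ≡ K (mod 10)] column 1 (G + R ≡ K (mod 10), carry-in 0) doesn't pin K yet; pick K=1 and continue. So K=1.
Step 2. [col 1: G + R ≡ K (mod 10)] several values work for G in column 1 (G + R ≡ K (mod 10), carry-in 0); try G=6. So G=6.
Step 3. [col 1: G + R ≡ K (mod 10)] column 1 reads G+R+carry(0)=K with G=6, K=1; with digits 1,6 already taken and all letters distinct, the only value for R is 5 ⇒ R=5.
Step 4. [col 2: M + P ≡ U (mod 10)] no forcing yet in column 2 (carry-in 1); P=3 is free and consistent — try it ⇒ P=3.
Step 5. [col 2: M + P ≡ U (mod 10)] column 2 (M + P ≡ U (mod 10), carry-in 1) doesn't pin M yet; pick M=8 and continue. So M=8.
Step 6. [col 2: M + P ≡ U (mod 10)] from column 2 (M=8, P=3, carry-in 1, digits 1,3,5,6,8 already taken and all letters distinct): U must equal 2, so U=2.
Step 7. [col 3: F + P ≡ S (mod 10)] column 3: given P=3, carry-in 1, and digits 1,2,3,5,6,8 already taken and all letters distinct, F+P≡S (mod 10) forces F=0, so F=0.
Step 8. [col 3: F + P ≡ S (mod 10)] in column 3 we have F+P≡S with carry-in 1; given F=0, P=3 and digits 0,1,2,3,5,6,8 already taken and all letters distinct, that pins S to 4, so S=4.
Step 9. [col 5: O + R ≡ S (mod 10)] column 5: given R=5, S=4, carry-in 0, and digits 0,1,2,3,4,5,6,8 already taken and all letters distinct, O+R≡S (mod 10) forces O=9, so O=9.

Answer: F=0, G=6, K=1, M=8, O=9, P=3, R=5, S=4, U=2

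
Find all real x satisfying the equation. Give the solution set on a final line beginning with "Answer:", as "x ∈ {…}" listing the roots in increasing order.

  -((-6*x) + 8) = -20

Step 1. [-((-6*x) + 8) = -20] LHS negated; negate both sides. So neg: (-6*x) + 8 = 20.
Step 2. [(-6*x) + 8 = 20] 8 comes off first (subtract 8). So sub: -6*x = 12.
Step 3. [-6*x = 12] LHS = -6·(…); ÷-6 both sides ⇒ div: x = -2.

Answer: x ∈ {-2}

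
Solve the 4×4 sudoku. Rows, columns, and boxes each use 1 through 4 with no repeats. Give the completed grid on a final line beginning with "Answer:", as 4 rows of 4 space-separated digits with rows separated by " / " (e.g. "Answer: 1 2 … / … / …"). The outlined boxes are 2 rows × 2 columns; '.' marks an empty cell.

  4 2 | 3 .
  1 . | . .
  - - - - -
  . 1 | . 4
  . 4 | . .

Step 1. [r3c3∈{2}] only 2 remains possible at r3c3, so r3c3=2.
Step 2. [r4c4∈{1,3}] r4c4 is the only open cell in col 4 admitting 3, so r4c4=3.
Step 3. [r3c1∈{3}] r3c1's peers cover all but 3, so r3c1=3.
Step 4. [r4c3∈{1}] nothing but 1 survives at r4c3 ⇒ r4c3=1.
Step 5. [r2c4∈{2}] r2c4 has the single candidate 2. So r2c4=2.
Step 6. [r2c2∈{3}] r2c2 has the single candidate 3 ⇒ r2c2=3.
Step 7. [r2c3∈{4}] r2c3 is down to just 4, so r2c3=4.
Step 8. [r1c4∈{1}] r1c4's peers cover all but 1. So r1c4=1.
Step 9. [r4c1∈{2}] nothing but 2 survives at r4c1 ⇒ r4c1=2.

Answer: 4 2 3 1 / 1 3 4 2 / 3 1 2 4 / 2 4 1 3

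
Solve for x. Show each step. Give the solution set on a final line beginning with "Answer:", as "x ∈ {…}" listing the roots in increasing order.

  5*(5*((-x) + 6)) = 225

Step 1. [5*(5*((-x) + 6)) = 225] 5 out front; divide by 5. So div: 5*((-x) + 6) = 45.
Step 2. [5*((-x) + 6) = 45] leading coefficient 5: divide by 5. So div: (-x) + 6 = 9.
Step 3. [(-x) + 6 = 9] +6 is outermost — subtract 6 both sides, so sub: -x = 3.
Step 4. [-x = 3] flip signs both sides. So neg: x = -3.

Answer: x ∈ {-3}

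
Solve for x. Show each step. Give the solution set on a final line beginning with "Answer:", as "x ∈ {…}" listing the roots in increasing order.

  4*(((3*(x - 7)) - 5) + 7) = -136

Step 1. [4*(((3*(x - 7)) - 5) + 7) = -136] leading coefficient 4: divide by 4. So div: ((3*(x - 7)) - 5) + 7 = -34.
Step 2. [((3*(x - 7)) - 5) + 7 = -34] 7 comes off first (subtract 7). So sub: (3*(x - 7)) - 5 = -41.
Step 3. [(3*(x - 7)) - 5 = -41] -5 is outermost — add 5 both sides ⇒ sub: 3*(x - 7) = -36.
Step 4. [3*(x - 7) = -36] 3·(inner) — divide through by 3. So div: x - 7 = -12.
Step 5. [x - 7 = -12] the outer -7 inverts by adding 7, so sub: x = -5.

Answer: x ∈ {-5}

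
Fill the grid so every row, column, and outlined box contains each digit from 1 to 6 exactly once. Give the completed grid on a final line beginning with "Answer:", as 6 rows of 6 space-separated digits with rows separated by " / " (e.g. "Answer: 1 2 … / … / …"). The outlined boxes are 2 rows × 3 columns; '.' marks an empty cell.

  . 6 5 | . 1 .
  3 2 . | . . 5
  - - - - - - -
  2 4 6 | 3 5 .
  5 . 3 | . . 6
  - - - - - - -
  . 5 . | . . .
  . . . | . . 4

Step 1. [r2c3∈{1,4}] 1 has one home in row 2: r2c3 ⇒ r2c3=1.
Step 2. [r6c3∈{2}] r6c3 has the single candidate 2, so r6c3=2.
Step 3. [r6c4∈{1,5,6}] across row 6, 5 lands solely at r6c4. So r6c4=5.
Step 4. [r4c2∈{1}] r4c2 has the single candidate 1. So r4c2=1.
Step 5. [r5c4∈{1,2,6}] col 4 places 1 nowhere but r5c4. So r5c4=1.
Step 6. [r2c4∈{4,6}] across col 4, 6 lands solely at r2c4 ⇒ r2c4=6.
Step 7. [r1c6∈{2,3}] in row 1, 3 fits only at r1c6 ⇒ r1c6=3.
Step 8. [r5c5∈{2,3,6}] 3 has one home in row 5: r5c5. So r5c5=3.
Step 9. [r4c5∈{2,4}] in col 5, 2 fits only at r4c5, so r4c5=2.
Step 10. [r5c1∈{4,6}] row 5 places 6 nowhere but r5c1, so r5c1=6.
Step 11. [r1c4∈{2,4}] 2 has one home in row 1: r1c4 ⇒ r1c4=2.
Step 12. [r6c2∈{3}] only 3 remains possible at r6c2. So r6c2=3.
Step 13. [r5c6∈{2}] nothing but 2 survives at r5c6, so r5c6=2.
Step 14. [r4c4∈{4}] r4c4 is down to just 4. So r4c4=4.
Step 15. [r2c5∈{4}] only 4 remains possible at r2c5, so r2c5=4.
Step 16. [r1c1∈{4}] only 4 remains possible at r1c1, so r1c1=4.
Step 17. [r6c5∈{6}] nothing but 6 survives at r6c5 ⇒ r6c5=6.
Step 18. [r5c3∈{4}] r5c3's peers cover all but 4. So r5c3=4.
Step 19. [r3c6∈{1}] nothing but 1 survives at r3c6. So r3c6=1.
Step 20. [r6c1∈{1}] r6c1's peers cover all but 1. So r6c1=1.

Answer: 4 6 5 2 1 3 / 3 2 1 6 4 5 / 2 4 6 3 5 1 / 5 1 3 4 2 6 / 6 5 4 1 3 2 / 1 3 2 5 6 4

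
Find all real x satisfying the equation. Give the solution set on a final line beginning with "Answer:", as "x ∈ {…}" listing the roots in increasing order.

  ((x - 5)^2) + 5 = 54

Step 1. [((x - 5)^2) + 5 = 54] the outer +5 inverts by subtracting 5 ⇒ sub: (x - 5)^2 = 49.
Step 2. [(x - 5)^2 = 49] 49 ≥ 0, LHS is (·)² — take ±√ ⇒ sqrt: x - 5 = 7 or -7.
Step 3. [x - 5 = 7 or -7] the outer -5 inverts by adding 5. So sub: x = 12 or -2.

Answer: x ∈ {-2, 12}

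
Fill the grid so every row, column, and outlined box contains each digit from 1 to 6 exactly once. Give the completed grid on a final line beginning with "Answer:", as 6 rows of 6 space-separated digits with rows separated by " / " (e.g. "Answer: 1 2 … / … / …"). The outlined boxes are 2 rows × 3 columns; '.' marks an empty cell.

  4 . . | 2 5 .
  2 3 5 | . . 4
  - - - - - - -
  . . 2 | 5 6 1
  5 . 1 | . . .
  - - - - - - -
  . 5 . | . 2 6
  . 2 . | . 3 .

Step 1. [r6c1∈{1,6}] across col 1, 6 lands solely at r6c1, so r6c1=6.
Step 2. [r6c4∈{1,4}] in row 6, 1 fits only at r6c4. So r6c4=1.
Step 3. [r5c4∈{4}] r5c4's peers cover all but 4. So r5c4=4.
Step 4. [r4c2∈{4,6}] row 4 places 6 nowhere but r4c2 ⇒ r4c2=6.
Step 5. [r1c6∈{3}] only 3 remains possible at r1c6 ⇒ r1c6=3.
Step 6. [r3c1∈{3}] nothing but 3 survives at r3c1. So r3c1=3.
Step 7. [r2c4∈{6}] r2c4 has the single candidate 6. So r2c4=6.
Step 8. [r2c5∈{1}] r2c5 is down to just 1, so r2c5=1.
Step 9. [r5c3∈{3}] r5c3's peers cover all but 3 ⇒ r5c3=3.
Step 10. [r4c5∈{4}] r4c5 has the single candidate 4, so r4c5=4.
Step 11. [r3c2∈{4}] nothing but 4 survives at r3c2, so r3c2=4.
Step 12. [r1c3∈{6}] r1c3 is down to just 6, so r1c3=6.
Step 13. [r5c1∈{1}] nothing but 1 survives at r5c1 ⇒ r5c1=1.
Step 14. [r4c6∈{2}] r4c6 has the single candidate 2 ⇒ r4c6=2.
Step 15. [r4c4∈{3}] r4c4 has the single candidate 3. So r4c4=3.
Step 16. [r1c2∈{1}] r1c2's peers cover all but 1 ⇒ r1c2=1.
Step 17. [r6c3∈{4}] r6c3 is down to just 4 ⇒ r6c3=4.
Step 18. [r6c6∈{5}] r6c6 is down to just 5. So r6c6=5.

Answer: 4 1 6 2 5 3 / 2 3 5 6 1 4 / 3 4 2 5 6 1 / 5 6 1 3 4 2 / 1 5 3 4 2 6 / 6 2 4 1 3 5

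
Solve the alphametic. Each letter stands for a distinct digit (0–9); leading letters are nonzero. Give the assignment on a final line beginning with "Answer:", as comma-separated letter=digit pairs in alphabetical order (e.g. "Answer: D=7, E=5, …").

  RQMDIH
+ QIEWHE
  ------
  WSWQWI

Step 1. [col 1: H + E ≡ I (mod 10)] no forcing yet in column 1 (carry-in 0); E=1 is free and consistent — try it ⇒ E=1.
Step 2. [col 1: H + E ≡ I (mod 10)] column 1 (H + E ≡ I (mod 10), carry-in 0) doesn't pin I yet; pick I=9 and continue ⇒ I=9.
Step 3. [col 1: H + E ≡ I (mod 10)] from column 1 (E=1, I=9, carry-in 0, digits 1,9 already taken and all letters distinct): H must equal 8. So H=8.
Step 4. [col 2: I + H ≡ W (mod 10)] from column 2 (I=9, H=8, carry-in 0, digits 1,8,9 already taken and all letters distinct): W must equal 7. So W=7.
Step 5. [col 3: D + W ≡ Q (mod 10)] several values work for Q in column 3 (D + W ≡ Q (mod 10), carry-in 1); try Q=4, so Q=4.
Step 6. [col 3: D + W ≡ Q (mod 10)] from column 3 (W=7, Q=4, carry-in 1, digits 1,4,7,8,9 already taken and all letters distinct): D must equal 6 ⇒ D=6.
Step 7. [col 4: M + E ≡ W (mod 10)] from column 4 (E=1, W=7, carry-in 1, digits 1,4,6,7,8,9 already taken and all letters distinct): M must equal 5 ⇒ M=5.
Step 8. [col 5: Q + I ≡ S (mod 10)] column 5: given Q=4, I=9, carry-in 0, and digits 1,4,5,6,7,8,9 already taken and all letters distinct, Q+I≡S (mod 10) forces S=3 ⇒ S=3.
Step 9. [col 6: R + Q ≡ W (mod 10)] column 6 reads R+Q+carry(1)=W with Q=4, W=7; with digits 1,3,4,5,6,7,8,9 already taken and all letters distinct, the only value for R is 2, so R=2.

Answer: D=6, E=1, H=8, I=9, M=5, Q=4, R=2, S=3, W=7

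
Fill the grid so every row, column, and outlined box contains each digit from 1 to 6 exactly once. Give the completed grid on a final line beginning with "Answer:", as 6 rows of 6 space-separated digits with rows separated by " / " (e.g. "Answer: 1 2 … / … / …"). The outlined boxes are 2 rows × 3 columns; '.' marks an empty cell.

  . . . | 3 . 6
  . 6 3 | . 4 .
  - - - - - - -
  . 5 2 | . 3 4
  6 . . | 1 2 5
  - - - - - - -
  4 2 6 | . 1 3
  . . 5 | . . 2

Step 1. [r1c3∈{1,4}] in col 3, 1 fits only at r1c3, so r1c3=1.
Step 2. [r1c1∈{2,5}] 2 has one home in row 1: r1c1, so r1c1=2.
Step 3. [r4c2∈{3,4}] row 4 places 3 nowhere but r4c2. So r4c2=3.
Step 4. [r5c4∈{5}] nothing but 5 survives at r5c4 ⇒ r5c4=5.
Step 5. [r6c5∈{6}] r6c5 is down to just 6 ⇒ r6c5=6.
Step 6. [r3c1∈{1}] r3c1 is down to just 1. So r3c1=1.
Step 7. [r3c4∈{6}] r3c4 is down to just 6. So r3c4=6.
Step 8. [r6c2∈{1}] r6c2 has the single candidate 1. So r6c2=1.
Step 9. [r6c4∈{4}] r6c4 is down to just 4. So r6c4=4.
Step 10. [r4c3∈{4}] nothing but 4 survives at r4c3 ⇒ r4c3=4.
Step 11. [r1c2∈{4}] r1c2 is down to just 4. So r1c2=4.
Step 12. [r2c1∈{5}] r2c1 has the single candidate 5, so r2c1=5.
Step 13. [r2c6∈{1}] only 1 remains possible at r2c6. So r2c6=1.
Step 14. [r1c5∈{5}] r1c5's peers cover all but 5 ⇒ r1c5=5.
Step 15. [r2c4∈{2}] nothing but 2 survives at r2c4. So r2c4=2.
Step 16. [r6c1∈{3}] only 3 remains possible at r6c1. So r6c1=3.

Answer: 2 4 1 3 5 6 / 5 6 3 2 4 1 / 1 5 2 6 3 4 / 6 3 4 1 2 5 / 4 2 6 5 1 3 / 3 1 5 4 6 2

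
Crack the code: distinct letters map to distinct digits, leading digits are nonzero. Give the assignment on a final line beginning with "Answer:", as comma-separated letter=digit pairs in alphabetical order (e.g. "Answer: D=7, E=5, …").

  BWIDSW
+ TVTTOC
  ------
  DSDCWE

Step 1. [col 1: W + C ≡ E (mod 10)] column 1 (W + C ≡ E (mod 10), carry-in 0) doesn't pin E yet; pick E=2 and continue, so E=2.
Step 2. [col 1: W + C ≡ E (mod 10)] no forcing yet in column 1 (carry-in 0); W=4 is free and consistent — try it ⇒ W=4.
Step 3. [col 1: W + C ≡ E (mod 10)] from column 1 (W=4, E=2, carry-in 0, digits 2,4 already taken and all letters distinct): C must equal 8 ⇒ C=8.
Step 4. [col 2: S + O ≡ W (mod 10)] no forcing yet in column 2 (carry-in 1); S=3 is free and consistent — try it ⇒ S=3.
Step 5. [col 2: S + O ≡ W (mod 10)] column 2: given S=3, W=4, carry-in 1, and digits 2,3,4,8 already taken and all letters distinct, S+O≡W (mod 10) forces O=0 ⇒ O=0.
Step 6. [col 3: D + T ≡ C (mod 10)] column 3 (D + T ≡ C (mod 10), carry-in 0) doesn't pin D yet; pick D=7 and continue ⇒ D=7.
Step 7. [col 3: D + T ≡ C (mod 10)] from column 3 (D=7, C=8, carry-in 0, digits 0,2,3,4,7,8 already taken and all letters distinct): T must equal 1. So T=1.
Step 8. [col 4: I + T ≡ D (mod 10)] from column 4 (T=1, D=7, carry-in 0, digits 0,1,2,3,4,7,8 already taken and all letters distinct): I must equal 6. So I=6.
Step 9. [col 5: W + V ≡ S (mod 10)] column 5 reads W+V+carry(0)=S with W=4, S=3; with digits 0,1,2,3,4,6,7,8 already taken and all letters distinct, the only value for V is 9. So V=9.
Step 10. [col 6: B + T ≡ D (mod 10)] column 6 reads B+T+carry(1)=D with T=1, D=7; with digits 0,1,2,3,4,6,7,8,9 already taken and all letters distinct, the only value for B is 5 ⇒ B=5.

Answer: B=5, C=8, D=7, E=2, I=6, O=0, S=3, T=1, V=9, W=4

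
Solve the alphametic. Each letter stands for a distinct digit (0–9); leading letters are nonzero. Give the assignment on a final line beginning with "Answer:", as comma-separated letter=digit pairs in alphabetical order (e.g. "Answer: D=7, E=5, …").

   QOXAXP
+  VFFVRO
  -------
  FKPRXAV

Step 1. [col 1: P + O ≡ V (mod 10)] several values work for O in column 1 (P + O ≡ V (mod 10), carry-in 0); try O=6. So O=6.
Step 2. [col 1: P + O ≡ V (mod 10)] no forcing yet in column 1 (carry-in 0); P=7 is free and consistent — try it. So P=7.
Step 3. [F] adding two 6-digit numbers gives at most 6+1 digits, and here it does — F is that final carry and must be 1 ⇒ F=1.
Step 4. [col 1: P + O ≡ V (mod 10)] column 1 reads P+O+carry(0)=V with P=7, O=6; with digits 1,6,7 already taken and all letters distinct, the only value for V is 3, so V=3.
Step 5. [col 2: X + R ≡ A (mod 10)] no forcing yet in column 2 (carry-in 1); X=4 is free and consistent — try it, so X=4.
Step 6. [col 2: X + R ≡ A (mod 10)] R=5 is one option consistent with column 2 (X + R ≡ A (mod 10), carry-in 1) — take it ⇒ R=5.
Step 7. [col 2: X + R ≡ A (mod 10)] column 2 reads X+R+carry(1)=A with X=4, R=5; with digits 1,3,4,5,6,7 already taken and all letters distinct, the only value for A is 0 ⇒ A=0.
Step 8. [col 6: Q + V ≡ K (mod 10)] column 6: given V=3, carry-in 0, and digits 0,1,3,4,5,6,7 already taken and all letters distinct, Q+V≡K (mod 10) forces K=2, so K=2.
Step 9. [col 6: Q + V ≡ K (mod 10)] from column 6 (V=3, K=2, carry-in 0, digits 0,1,2,3,4,5,6,7 already taken and all letters distinct): Q must equal 9 ⇒ Q=9.

Answer: A=0, F=1, K=2, O=6, P=7, Q=9, R=5, V=3, X=4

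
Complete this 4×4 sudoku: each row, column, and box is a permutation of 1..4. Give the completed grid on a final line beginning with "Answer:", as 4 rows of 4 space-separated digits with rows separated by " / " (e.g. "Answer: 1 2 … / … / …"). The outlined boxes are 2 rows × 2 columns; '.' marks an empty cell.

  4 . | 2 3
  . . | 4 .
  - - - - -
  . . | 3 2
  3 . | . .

Step 1. [r1c2∈{1}] r1c2 has the single candidate 1, so r1c2=1.
Step 2. [r4c2∈{2,4}] row 4 places 2 nowhere but r4c2 ⇒ r4c2=2.
Step 3. [r4c4∈{1,4}] 4 has one home in row 4: r4c4, so r4c4=4.
Step 4. [r3c1∈{1}] only 1 remains possible at r3c1, so r3c1=1.
Step 5. [r3c2∈{4}] only 4 remains possible at r3c2 ⇒ r3c2=4.
Step 6. [r2c1∈{2}] r2c1 is down to just 2. So r2c1=2.
Step 7. [r2c2∈{3}] r2c2 is down to just 3. So r2c2=3.
Step 8. [r2c4∈{1}] only 1 remains possible at r2c4. So r2c4=1.
Step 9. [r4c3∈{1}] r4c3's peers cover all but 1 ⇒ r4c3=1.

Answer: 4 1 2 3 / 2 3 4 1 / 1 4 3 2 / 3 2 1 4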